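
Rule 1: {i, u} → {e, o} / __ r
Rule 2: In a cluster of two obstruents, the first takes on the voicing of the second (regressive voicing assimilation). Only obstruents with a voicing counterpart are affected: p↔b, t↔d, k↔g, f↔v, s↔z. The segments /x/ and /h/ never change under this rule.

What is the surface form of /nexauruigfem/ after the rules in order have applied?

nexaoruikfem

Rule 1 (pre-rhotic lowering): /u/ is a high vowel immediately before /r/, so it lowers to [o]. /nexauruigfem/ → nexaoruigfem.
Rule 2 (regressive voicing assimilation): /g/ precedes the voiceless obstruent /f/, so it devoices to [k] by assimilation. /nexaoruigfem/ → nexaoruikfem.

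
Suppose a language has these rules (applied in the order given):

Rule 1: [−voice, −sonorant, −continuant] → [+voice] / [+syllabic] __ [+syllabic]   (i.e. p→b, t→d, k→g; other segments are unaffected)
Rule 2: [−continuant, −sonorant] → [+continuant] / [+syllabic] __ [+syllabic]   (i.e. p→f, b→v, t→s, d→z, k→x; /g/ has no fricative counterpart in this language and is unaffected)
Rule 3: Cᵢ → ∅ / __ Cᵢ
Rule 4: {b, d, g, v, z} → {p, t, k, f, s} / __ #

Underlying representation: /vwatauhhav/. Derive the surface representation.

vwazauhaf

Rule 1 (intervocalic voicing): /t/ is a voiceless stop between vowels /a/ and /a/, so it voices to [d]. /vwatauhhav/ → vwadauhhav.
Rule 2 (intervocalic spirantization): /d/ is a stop between vowels /a/ and /a/, so it spirantizes to the fricative [z]. /vwadauhhav/ → vwazauhhav.
Rule 3 (degemination): /hh/ is a geminate; the first /h/ deletes. /vwazauhhav/ → vwazauhav.
Rule 4 (final devoicing): /v/ is a voiced obstruent in word-final position, so it devoices to [f]. /vwazauhav/ → vwazauhaf.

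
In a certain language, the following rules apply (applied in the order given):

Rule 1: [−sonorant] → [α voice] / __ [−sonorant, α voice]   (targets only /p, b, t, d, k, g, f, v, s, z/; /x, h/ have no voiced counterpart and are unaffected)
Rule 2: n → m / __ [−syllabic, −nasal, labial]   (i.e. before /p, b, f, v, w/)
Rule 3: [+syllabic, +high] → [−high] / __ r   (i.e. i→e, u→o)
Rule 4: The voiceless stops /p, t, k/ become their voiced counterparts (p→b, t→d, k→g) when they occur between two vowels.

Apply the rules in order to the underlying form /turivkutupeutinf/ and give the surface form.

Rule 1 (regressive voicing assimilation): /v/ precedes the voiceless obstruent /k/, so it devoices to [f] by assimilation. /turivkutupeutinf/ → turifkutupeutinf.
Rule 2 (nasal place assimilation): /n/ precedes the labial consonant /f/, so it assimilates in place to [m]. /turifkutupeutinf/ → turifkutupeutimf.
Rule 3 (pre-rhotic lowering): /u/ is a high vowel immediately before /r/, so it lowers to [o]. /turifkutupeutimf/ → torifkutupeutimf.
Rule 4 (intervocalic voicing): /t/ is a voiceless stop between vowels /u/ and /u/, so it voices to [d]. /p/ is a voiceless stop between vowels /u/ and /e/, so it voices to [b]. /t/ is a voiceless stop between vowels /u/ and /i/, so it voices to [d]. /torifkutupeutimf/ → torifkudubeudimf.

torifkudubeudimf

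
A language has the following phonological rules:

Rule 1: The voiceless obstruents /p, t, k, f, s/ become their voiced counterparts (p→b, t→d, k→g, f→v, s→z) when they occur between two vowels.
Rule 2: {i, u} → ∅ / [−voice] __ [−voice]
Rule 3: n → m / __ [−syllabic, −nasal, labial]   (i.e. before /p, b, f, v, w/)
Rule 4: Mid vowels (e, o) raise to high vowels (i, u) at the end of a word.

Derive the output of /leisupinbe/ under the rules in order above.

Rule 1 (intervocalic voicing): /s/ is a voiceless obstruent between vowels /i/ and /u/, so it voices to [z]. /p/ is a voiceless obstruent between vowels /u/ and /i/, so it voices to [b]. /leisupinbe/ → leizubinbe.
Rule 2 (high vowel syncope): no segment meets the environment; /leizubinbe/ is unchanged.
Rule 3 (nasal place assimilation): /n/ precedes the labial consonant /b/, so it assimilates in place to [m]. /leizubinbe/ → leizubimbe.
Rule 4 (final vowel raising): /e/ is a mid vowel in word-final position, so it raises to [i]. /leizubimbe/ → leizubimbi.

leizubimbi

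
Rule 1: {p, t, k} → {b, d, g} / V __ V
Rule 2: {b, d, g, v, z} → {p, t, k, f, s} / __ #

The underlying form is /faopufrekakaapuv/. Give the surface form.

faobufregagaabuf

Rule 1 (intervocalic voicing): /p/ is a voiceless stop between vowels /o/ and /u/, so it voices to [b]. /k/ is a voiceless stop between vowels /e/ and /a/, so it voices to [g]. /k/ is a voiceless stop between vowels /a/ and /a/, so it voices to [g]. /p/ is a voiceless stop between vowels /a/ and /u/, so it voices to [b]. /faopufrekakaapuv/ → faobufregagaabuv.
Rule 2 (final devoicing): /v/ is a voiced obstruent in word-final position, so it devoices to [f]. /faobufregagaabuv/ → faobufregagaabuf.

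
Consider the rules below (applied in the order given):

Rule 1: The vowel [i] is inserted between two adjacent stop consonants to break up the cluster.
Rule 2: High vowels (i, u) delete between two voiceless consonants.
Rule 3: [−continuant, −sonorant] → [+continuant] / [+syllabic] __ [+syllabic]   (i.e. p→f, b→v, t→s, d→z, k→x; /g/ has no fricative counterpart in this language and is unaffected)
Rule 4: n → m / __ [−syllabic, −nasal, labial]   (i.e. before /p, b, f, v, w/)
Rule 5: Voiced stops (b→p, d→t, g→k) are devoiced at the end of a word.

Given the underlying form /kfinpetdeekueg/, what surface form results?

Rule 1 (stop-cluster i-epenthesis): /t/ and /d/ form a stop–stop cluster, so [i] is inserted between them. /kfinpetdeekueg/ → kfinpetideekueg.
Rule 2 (high vowel syncope): no segment meets the environment; /kfinpetideekueg/ is unchanged.
Rule 3 (intervocalic spirantization): /t/ is a stop between vowels /e/ and /i/, so it spirantizes to the fricative [s]. /d/ is a stop between vowels /i/ and /e/, so it spirantizes to the fricative [z]. /k/ is a stop between vowels /e/ and /u/, so it spirantizes to the fricative [x]. /kfinpetideekueg/ → kfinpesizeexueg.
Rule 4 (nasal place assimilation): /n/ precedes the labial consonant /p/, so it assimilates in place to [m]. /kfinpesizeexueg/ → kfimpesizeexueg.
Rule 5 (final devoicing): /g/ is a voiced stop in word-final position, so it devoices to [k]. /kfimpesizeexueg/ → kfimpesizeexuek.

kfimpesizeexuek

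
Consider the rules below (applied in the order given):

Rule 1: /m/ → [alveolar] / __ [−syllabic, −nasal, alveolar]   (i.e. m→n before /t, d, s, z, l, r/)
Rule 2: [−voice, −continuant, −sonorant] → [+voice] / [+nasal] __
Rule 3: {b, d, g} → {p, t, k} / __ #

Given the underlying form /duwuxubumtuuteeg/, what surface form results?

Rule 1 (nasal place assimilation): /m/ precedes the alveolar consonant /t/, so it assimilates in place to [n]. /duwuxubumtuuteeg/ → duwuxubuntuuteeg.
Rule 2 (post-nasal voicing): /t/ is a voiceless stop immediately after the nasal /n/, so it voices to [d]. /duwuxubuntuuteeg/ → duwuxubunduuteeg.
Rule 3 (final devoicing): /g/ is a voiced stop in word-final position, so it devoices to [k]. /duwuxubunduuteeg/ → duwuxubunduuteek.

duwuxubunduuteek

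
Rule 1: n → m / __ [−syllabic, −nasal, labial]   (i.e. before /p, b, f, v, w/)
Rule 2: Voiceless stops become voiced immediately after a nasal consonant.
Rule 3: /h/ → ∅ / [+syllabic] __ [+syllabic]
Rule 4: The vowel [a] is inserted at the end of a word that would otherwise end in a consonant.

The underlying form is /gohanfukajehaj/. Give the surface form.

goamfukajeaja

Rule 1 (nasal place assimilation): /n/ precedes the labial consonant /f/, so it assimilates in place to [m]. /gohanfukajehaj/ → gohamfukajehaj.
Rule 2 (post-nasal voicing): no segment meets the environment; /gohamfukajehaj/ is unchanged.
Rule 3 (intervocalic h-deletion): /h/ occurs between vowels /o/ and /a/, so it deletes. /h/ occurs between vowels /e/ and /a/, so it deletes. /gohamfukajehaj/ → goamfukajeaj.
Rule 4 (final a-epenthesis): the form ends in the consonant /j/, so [a] is inserted word-finally. /goamfukajeaj/ → goamfukajeaja.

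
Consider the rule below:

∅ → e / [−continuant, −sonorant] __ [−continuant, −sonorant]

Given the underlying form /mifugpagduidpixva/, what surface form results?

/g/ and /p/ form a stop–stop cluster, so [e] is inserted between them.
/g/ and /d/ form a stop–stop cluster, so [e] is inserted between them.
/d/ and /p/ form a stop–stop cluster, so [e] is inserted between them.
Surface form: [mifugepageduidepixva].

mifugepageduidepixva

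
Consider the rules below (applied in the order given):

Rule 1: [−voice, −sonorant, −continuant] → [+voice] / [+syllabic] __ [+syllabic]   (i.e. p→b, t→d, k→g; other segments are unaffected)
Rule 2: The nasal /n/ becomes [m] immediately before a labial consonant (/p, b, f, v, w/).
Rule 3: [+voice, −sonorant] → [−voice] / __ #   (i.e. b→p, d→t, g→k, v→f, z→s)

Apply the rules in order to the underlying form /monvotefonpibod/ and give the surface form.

Rule 1 (intervocalic voicing): /t/ is a voiceless stop between vowels /o/ and /e/, so it voices to [d]. /monvotefonpibod/ → monvodefonpibod.
Rule 2 (nasal place assimilation): /n/ precedes the labial consonant /v/, so it assimilates in place to [m]. /n/ precedes the labial consonant /p/, so it assimilates in place to [m]. /monvodefonpibod/ → momvodefompibod.
Rule 3 (final devoicing): /d/ is a voiced obstruent in word-final position, so it devoices to [t]. /momvodefompibod/ → momvodefompibot.

momvodefompibot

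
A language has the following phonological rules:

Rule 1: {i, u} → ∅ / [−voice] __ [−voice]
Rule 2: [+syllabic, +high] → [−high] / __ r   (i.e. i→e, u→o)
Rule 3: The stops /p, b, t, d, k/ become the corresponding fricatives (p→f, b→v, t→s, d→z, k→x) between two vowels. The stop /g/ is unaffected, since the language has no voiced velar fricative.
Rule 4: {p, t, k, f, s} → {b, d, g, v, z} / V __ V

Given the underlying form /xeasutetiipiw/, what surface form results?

Rule 1 (high vowel syncope): /u/ is a high vowel flanked by voiceless consonants /s/ and /t/, so it deletes. /xeasutetiipiw/ → xeastetiipiw.
Rule 2 (pre-rhotic lowering): no segment meets the environment; /xeastetiipiw/ is unchanged.
Rule 3 (intervocalic spirantization): /t/ is a stop between vowels /e/ and /i/, so it spirantizes to the fricative [s]. /p/ is a stop between vowels /i/ and /i/, so it spirantizes to the fricative [f]. /xeastetiipiw/ → xeastesiifiw.
Rule 4 (intervocalic voicing): /s/ is a voiceless obstruent between vowels /e/ and /i/, so it voices to [z]. /f/ is a voiceless obstruent between vowels /i/ and /i/, so it voices to [v]. /xeastesiifiw/ → xeasteziiviw.

xeasteziiviw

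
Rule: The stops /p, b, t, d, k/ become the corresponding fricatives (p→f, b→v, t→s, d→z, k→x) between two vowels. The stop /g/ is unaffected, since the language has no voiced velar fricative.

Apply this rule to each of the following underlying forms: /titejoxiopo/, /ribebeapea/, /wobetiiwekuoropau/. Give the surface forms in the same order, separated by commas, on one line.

tisejoxiofo, riveveafea, wovesiiwexuorofau

/titejoxiopo/: /t/ is a stop between vowels /i/ and /e/, so it spirantizes to the fricative [s]. /p/ is a stop between vowels /o/ and /o/, so it spirantizes to the fricative [f]. → [tisejoxiofo].
/ribebeapea/: /b/ is a stop between vowels /i/ and /e/, so it spirantizes to the fricative [v]. /b/ is a stop between vowels /e/ and /e/, so it spirantizes to the fricative [v]. /p/ is a stop between vowels /a/ and /e/, so it spirantizes to the fricative [f]. → [riveveafea].
/wobetiiwekuoropau/: /b/ is a stop between vowels /o/ and /e/, so it spirantizes to the fricative [v]. /t/ is a stop between vowels /e/ and /i/, so it spirantizes to the fricative [s]. /k/ is a stop between vowels /e/ and /u/, so it spirantizes to the fricative [x]. /p/ is a stop between vowels /o/ and /a/, so it spirantizes to the fricative [f]. → [wovesiiwexuorofau].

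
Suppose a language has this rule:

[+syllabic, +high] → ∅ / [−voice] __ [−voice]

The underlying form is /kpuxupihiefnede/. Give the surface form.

/u/ is a high vowel flanked by voiceless consonants /p/ and /x/, so it deletes.
/u/ is a high vowel flanked by voiceless consonants /x/ and /p/, so it deletes.
/i/ is a high vowel flanked by voiceless consonants /p/ and /h/, so it deletes.
Surface form: [kpxphiefnede].

kpxphiefnede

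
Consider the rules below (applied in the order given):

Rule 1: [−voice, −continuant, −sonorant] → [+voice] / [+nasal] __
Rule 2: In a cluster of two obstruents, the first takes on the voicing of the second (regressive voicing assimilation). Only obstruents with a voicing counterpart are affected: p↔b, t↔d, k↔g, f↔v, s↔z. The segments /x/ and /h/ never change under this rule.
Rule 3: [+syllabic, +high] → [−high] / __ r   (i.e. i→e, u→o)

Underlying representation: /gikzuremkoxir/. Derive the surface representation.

Rule 1 (post-nasal voicing): /k/ is a voiceless stop immediately after the nasal /m/, so it voices to [g]. /gikzuremkoxir/ → gikzuremgoxir.
Rule 2 (regressive voicing assimilation): /k/ precedes the voiced obstruent /z/, so it voices to [g] by assimilation. /gikzuremgoxir/ → gigzuremgoxir.
Rule 3 (pre-rhotic lowering): /u/ is a high vowel immediately before /r/, so it lowers to [o]. /i/ is a high vowel immediately before /r/, so it lowers to [e]. /gigzuremgoxir/ → gigzoremgoxer.

gigzoremgoxer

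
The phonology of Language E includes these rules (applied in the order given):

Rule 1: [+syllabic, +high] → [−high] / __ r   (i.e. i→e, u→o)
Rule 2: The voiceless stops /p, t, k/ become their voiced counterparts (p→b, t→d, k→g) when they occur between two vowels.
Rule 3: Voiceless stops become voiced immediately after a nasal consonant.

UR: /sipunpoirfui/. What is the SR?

Rule 1 (pre-rhotic lowering): /i/ is a high vowel immediately before /r/, so it lowers to [e]. /sipunpoirfui/ → sipunpoerfui.
Rule 2 (intervocalic voicing): /p/ is a voiceless stop between vowels /i/ and /u/, so it voices to [b]. /sipunpoerfui/ → sibunpoerfui.
Rule 3 (post-nasal voicing): /p/ is a voiceless stop immediately after the nasal /n/, so it voices to [b]. /sibunpoerfui/ → sibunboerfui.

sibunboerfui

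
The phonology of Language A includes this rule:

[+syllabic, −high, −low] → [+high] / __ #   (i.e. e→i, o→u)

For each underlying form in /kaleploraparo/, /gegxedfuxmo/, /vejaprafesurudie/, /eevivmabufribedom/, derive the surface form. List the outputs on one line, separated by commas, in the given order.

kaleploraparu, gegxedfuxmu, vejaprafesurudii, eevivmabufribedom

/kaleploraparo/: /o/ is a mid vowel in word-final position, so it raises to [u]. → [kaleploraparu].
/gegxedfuxmo/: /o/ is a mid vowel in word-final position, so it raises to [u]. → [gegxedfuxmu].
/vejaprafesurudie/: /e/ is a mid vowel in word-final position, so it raises to [i]. → [vejaprafesurudii].
/eevivmabufribedom/: the rule's environment is not met; surfaces unchanged as [eevivmabufribedom].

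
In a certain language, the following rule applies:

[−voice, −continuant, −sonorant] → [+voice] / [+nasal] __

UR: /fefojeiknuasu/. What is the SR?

fefojeiknuasu

No segment of /fefojeiknuasu/ meets the structural description of the rule, so the form surfaces unchanged.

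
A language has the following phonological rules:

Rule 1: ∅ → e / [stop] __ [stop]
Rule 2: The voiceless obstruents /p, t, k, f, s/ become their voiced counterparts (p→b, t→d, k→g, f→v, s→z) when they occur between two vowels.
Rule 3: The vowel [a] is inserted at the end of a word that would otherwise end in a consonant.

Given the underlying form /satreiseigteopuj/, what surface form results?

Rule 1 (stop-cluster e-epenthesis): /g/ and /t/ form a stop–stop cluster, so [e] is inserted between them. /satreiseigteopuj/ → satreiseigeteopuj.
Rule 2 (intervocalic voicing): /s/ is a voiceless obstruent between vowels /i/ and /e/, so it voices to [z]. /t/ is a voiceless obstruent between vowels /e/ and /e/, so it voices to [d]. /p/ is a voiceless obstruent between vowels /o/ and /u/, so it voices to [b]. /satreiseigeteopuj/ → satreizeigedeobuj.
Rule 3 (final a-epenthesis): the form ends in the consonant /j/, so [a] is inserted word-finally. /satreizeigedeobuj/ → satreizeigedeobuja.

satreizeigedeobuja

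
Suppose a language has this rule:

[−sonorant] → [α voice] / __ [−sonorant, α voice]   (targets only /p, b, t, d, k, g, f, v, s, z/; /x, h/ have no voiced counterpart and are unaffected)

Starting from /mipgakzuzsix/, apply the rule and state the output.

/p/ precedes the voiced obstruent /g/, so it voices to [b] by assimilation.
/k/ precedes the voiced obstruent /z/, so it voices to [g] by assimilation.
/z/ precedes the voiceless obstruent /s/, so it devoices to [s] by assimilation.
Surface form: [mibgagzussix].

mibgagzussix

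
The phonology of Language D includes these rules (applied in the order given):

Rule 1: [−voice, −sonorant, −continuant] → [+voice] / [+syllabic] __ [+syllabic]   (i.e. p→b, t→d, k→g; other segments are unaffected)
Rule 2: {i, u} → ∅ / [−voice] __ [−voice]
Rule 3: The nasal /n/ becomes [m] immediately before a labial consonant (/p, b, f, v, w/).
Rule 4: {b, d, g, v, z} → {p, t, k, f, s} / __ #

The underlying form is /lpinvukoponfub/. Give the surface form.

Rule 1 (intervocalic voicing): /k/ is a voiceless stop between vowels /u/ and /o/, so it voices to [g]. /p/ is a voiceless stop between vowels /o/ and /o/, so it voices to [b]. /lpinvukoponfub/ → lpinvugobonfub.
Rule 2 (high vowel syncope): no segment meets the environment; /lpinvugobonfub/ is unchanged.
Rule 3 (nasal place assimilation): /n/ precedes the labial consonant /v/, so it assimilates in place to [m]. /n/ precedes the labial consonant /f/, so it assimilates in place to [m]. /lpinvugobonfub/ → lpimvugobomfub.
Rule 4 (final devoicing): /b/ is a voiced obstruent in word-final position, so it devoices to [p]. /lpimvugobomfub/ → lpimvugobomfup.

lpimvugobomfup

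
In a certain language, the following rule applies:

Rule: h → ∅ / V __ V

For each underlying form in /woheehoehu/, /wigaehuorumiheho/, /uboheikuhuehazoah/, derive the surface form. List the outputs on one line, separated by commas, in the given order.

woeeoeu, wigaeuorumieo, uboeikuueazoah

/woheehoehu/: /h/ occurs between vowels /o/ and /e/, so it deletes. /h/ occurs between vowels /e/ and /o/, so it deletes. /h/ occurs between vowels /e/ and /u/, so it deletes. → [woeeoeu].
/wigaehuorumiheho/: /h/ occurs between vowels /e/ and /u/, so it deletes. /h/ occurs between vowels /i/ and /e/, so it deletes. /h/ occurs between vowels /e/ and /o/, so it deletes. → [wigaeuorumieo].
/uboheikuhuehazoah/: /h/ occurs between vowels /o/ and /e/, so it deletes. /h/ occurs between vowels /u/ and /u/, so it deletes. /h/ occurs between vowels /e/ and /a/, so it deletes. → [uboeikuueazoah].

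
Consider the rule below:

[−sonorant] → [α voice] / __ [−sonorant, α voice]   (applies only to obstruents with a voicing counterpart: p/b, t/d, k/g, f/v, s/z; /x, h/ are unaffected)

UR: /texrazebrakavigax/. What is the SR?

texrazebrakavigax

No segment of /texrazebrakavigax/ meets the structural description of the rule, so the form surfaces unchanged.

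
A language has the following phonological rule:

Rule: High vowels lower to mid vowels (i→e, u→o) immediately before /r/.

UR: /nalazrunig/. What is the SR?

nalazrunig

No segment of /nalazrunig/ meets the structural description of the rule, so the form surfaces unchanged.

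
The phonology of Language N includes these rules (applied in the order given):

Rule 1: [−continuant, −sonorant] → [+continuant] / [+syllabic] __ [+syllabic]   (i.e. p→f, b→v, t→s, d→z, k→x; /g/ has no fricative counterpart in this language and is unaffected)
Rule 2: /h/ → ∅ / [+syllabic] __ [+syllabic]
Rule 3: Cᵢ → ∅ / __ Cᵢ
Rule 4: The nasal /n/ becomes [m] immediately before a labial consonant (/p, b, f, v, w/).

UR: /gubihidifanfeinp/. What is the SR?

Rule 1 (intervocalic spirantization): /b/ is a stop between vowels /u/ and /i/, so it spirantizes to the fricative [v]. /d/ is a stop between vowels /i/ and /i/, so it spirantizes to the fricative [z]. /gubihidifanfeinp/ → guvihizifanfeinp.
Rule 2 (intervocalic h-deletion): /h/ occurs between vowels /i/ and /i/, so it deletes. /guvihizifanfeinp/ → guviizifanfeinp.
Rule 3 (degemination): no segment meets the environment; /guviizifanfeinp/ is unchanged.
Rule 4 (nasal place assimilation): /n/ precedes the labial consonant /f/, so it assimilates in place to [m]. /n/ precedes the labial consonant /p/, so it assimilates in place to [m]. /guviizifanfeinp/ → guviizifamfeimp.

guviizifamfeimp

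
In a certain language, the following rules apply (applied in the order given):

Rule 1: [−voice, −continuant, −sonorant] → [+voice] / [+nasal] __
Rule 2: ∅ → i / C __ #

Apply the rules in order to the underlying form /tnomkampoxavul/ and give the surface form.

Rule 1 (post-nasal voicing): /k/ is a voiceless stop immediately after the nasal /m/, so it voices to [g]. /p/ is a voiceless stop immediately after the nasal /m/, so it voices to [b]. /tnomkampoxavul/ → tnomgamboxavul.
Rule 2 (final i-epenthesis): the form ends in the consonant /l/, so [i] is inserted word-finally. /tnomgamboxavul/ → tnomgamboxavuli.

tnomgamboxavuli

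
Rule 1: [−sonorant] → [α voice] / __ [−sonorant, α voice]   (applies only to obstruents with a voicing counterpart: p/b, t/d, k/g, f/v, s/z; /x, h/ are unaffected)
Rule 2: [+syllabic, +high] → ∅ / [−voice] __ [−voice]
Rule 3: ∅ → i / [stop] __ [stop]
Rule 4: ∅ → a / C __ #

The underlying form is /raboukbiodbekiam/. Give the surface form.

rabougibiodibekiama

Rule 1 (regressive voicing assimilation): /k/ precedes the voiced obstruent /b/, so it voices to [g] by assimilation. /raboukbiodbekiam/ → rabougbiodbekiam.
Rule 2 (high vowel syncope): no segment meets the environment; /rabougbiodbekiam/ is unchanged.
Rule 3 (stop-cluster i-epenthesis): /g/ and /b/ form a stop–stop cluster, so [i] is inserted between them. /d/ and /b/ form a stop–stop cluster, so [i] is inserted between them. /rabougbiodbekiam/ → rabougibiodibekiam.
Rule 4 (final a-epenthesis): the form ends in the consonant /m/, so [a] is inserted word-finally. /rabougibiodibekiam/ → rabougibiodibekiama.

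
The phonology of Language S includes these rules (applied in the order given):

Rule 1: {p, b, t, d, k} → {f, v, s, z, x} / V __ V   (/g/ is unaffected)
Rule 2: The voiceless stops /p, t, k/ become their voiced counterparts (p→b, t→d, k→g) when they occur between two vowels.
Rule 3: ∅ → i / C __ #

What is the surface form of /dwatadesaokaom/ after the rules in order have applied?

Rule 1 (intervocalic spirantization): /t/ is a stop between vowels /a/ and /a/, so it spirantizes to the fricative [s]. /d/ is a stop between vowels /a/ and /e/, so it spirantizes to the fricative [z]. /k/ is a stop between vowels /o/ and /a/, so it spirantizes to the fricative [x]. /dwatadesaokaom/ → dwasazesaoxaom.
Rule 2 (intervocalic voicing): no segment meets the environment; /dwasazesaoxaom/ is unchanged.
Rule 3 (final i-epenthesis): the form ends in the consonant /m/, so [i] is inserted word-finally. /dwasazesaoxaom/ → dwasazesaoxaomi.

dwasazesaoxaomi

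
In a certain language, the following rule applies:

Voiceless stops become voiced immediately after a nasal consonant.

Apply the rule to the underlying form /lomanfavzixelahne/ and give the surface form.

No segment of /lomanfavzixelahne/ meets the structural description of the rule, so the form surfaces unchanged.

lomanfavzixelahne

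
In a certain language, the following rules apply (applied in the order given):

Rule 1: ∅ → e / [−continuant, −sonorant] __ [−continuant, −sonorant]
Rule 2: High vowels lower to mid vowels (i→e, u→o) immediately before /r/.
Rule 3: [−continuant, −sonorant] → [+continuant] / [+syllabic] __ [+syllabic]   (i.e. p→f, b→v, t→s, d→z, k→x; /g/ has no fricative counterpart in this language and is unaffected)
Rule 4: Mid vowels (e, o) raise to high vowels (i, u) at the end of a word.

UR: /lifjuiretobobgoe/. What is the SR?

Rule 1 (stop-cluster e-epenthesis): /b/ and /g/ form a stop–stop cluster, so [e] is inserted between them. /lifjuiretobobgoe/ → lifjuiretobobegoe.
Rule 2 (pre-rhotic lowering): /i/ is a high vowel immediately before /r/, so it lowers to [e]. /lifjuiretobobegoe/ → lifjueretobobegoe.
Rule 3 (intervocalic spirantization): /t/ is a stop between vowels /e/ and /o/, so it spirantizes to the fricative [s]. /b/ is a stop between vowels /o/ and /o/, so it spirantizes to the fricative [v]. /b/ is a stop between vowels /o/ and /e/, so it spirantizes to the fricative [v]. /lifjueretobobegoe/ → lifjueresovovegoe.
Rule 4 (final vowel raising): /e/ is a mid vowel in word-final position, so it raises to [i]. /lifjueresovovegoe/ → lifjueresovovegoi.

lifjueresovovegoi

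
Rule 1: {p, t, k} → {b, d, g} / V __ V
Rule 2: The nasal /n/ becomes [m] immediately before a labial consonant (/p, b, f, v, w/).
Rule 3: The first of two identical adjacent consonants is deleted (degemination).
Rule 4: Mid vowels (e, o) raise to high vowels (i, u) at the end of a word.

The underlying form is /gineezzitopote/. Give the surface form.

gineezidobodi

Rule 1 (intervocalic voicing): /t/ is a voiceless stop between vowels /i/ and /o/, so it voices to [d]. /p/ is a voiceless stop between vowels /o/ and /o/, so it voices to [b]. /t/ is a voiceless stop between vowels /o/ and /e/, so it voices to [d]. /gineezzitopote/ → gineezzidobode.
Rule 2 (nasal place assimilation): no segment meets the environment; /gineezzidobode/ is unchanged.
Rule 3 (degemination): /zz/ is a geminate; the first /z/ deletes. /gineezzidobode/ → gineezidobode.
Rule 4 (final vowel raising): /e/ is a mid vowel in word-final position, so it raises to [i]. /gineezidobode/ → gineezidobodi.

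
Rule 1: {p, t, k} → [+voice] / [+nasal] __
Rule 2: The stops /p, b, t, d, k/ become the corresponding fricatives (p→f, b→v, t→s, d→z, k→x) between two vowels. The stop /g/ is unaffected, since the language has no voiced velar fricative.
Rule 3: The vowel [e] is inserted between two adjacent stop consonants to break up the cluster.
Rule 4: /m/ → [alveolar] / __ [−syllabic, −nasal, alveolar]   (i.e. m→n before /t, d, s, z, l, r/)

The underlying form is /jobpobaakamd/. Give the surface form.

Rule 1 (post-nasal voicing): no segment meets the environment; /jobpobaakamd/ is unchanged.
Rule 2 (intervocalic spirantization): /b/ is a stop between vowels /o/ and /a/, so it spirantizes to the fricative [v]. /k/ is a stop between vowels /a/ and /a/, so it spirantizes to the fricative [x]. /jobpobaakamd/ → jobpovaaxamd.
Rule 3 (stop-cluster e-epenthesis): /b/ and /p/ form a stop–stop cluster, so [e] is inserted between them. /jobpovaaxamd/ → jobepovaaxamd.
Rule 4 (nasal place assimilation): /m/ precedes the alveolar consonant /d/, so it assimilates in place to [n]. /jobepovaaxamd/ → jobepovaaxand.

jobepovaaxand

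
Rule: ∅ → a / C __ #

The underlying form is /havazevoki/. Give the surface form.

havazevoki

No segment of /havazevoki/ meets the structural description of the rule, so the form surfaces unchanged.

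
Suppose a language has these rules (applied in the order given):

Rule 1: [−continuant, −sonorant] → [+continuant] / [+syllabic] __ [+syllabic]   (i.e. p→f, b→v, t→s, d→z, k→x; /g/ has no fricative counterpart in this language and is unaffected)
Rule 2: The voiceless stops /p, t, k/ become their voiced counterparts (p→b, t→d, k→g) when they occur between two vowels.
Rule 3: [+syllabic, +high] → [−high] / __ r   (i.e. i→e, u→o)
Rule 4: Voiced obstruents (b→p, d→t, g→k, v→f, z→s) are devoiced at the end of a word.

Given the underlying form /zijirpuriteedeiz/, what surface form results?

zijerporiseezeis

Rule 1 (intervocalic spirantization): /t/ is a stop between vowels /i/ and /e/, so it spirantizes to the fricative [s]. /d/ is a stop between vowels /e/ and /e/, so it spirantizes to the fricative [z]. /zijirpuriteedeiz/ → zijirpuriseezeiz.
Rule 2 (intervocalic voicing): no segment meets the environment; /zijirpuriseezeiz/ is unchanged.
Rule 3 (pre-rhotic lowering): /i/ is a high vowel immediately before /r/, so it lowers to [e]. /u/ is a high vowel immediately before /r/, so it lowers to [o]. /zijirpuriseezeiz/ → zijerporiseezeiz.
Rule 4 (final devoicing): /z/ is a voiced obstruent in word-final position, so it devoices to [s]. /zijerporiseezeiz/ → zijerporiseezeis.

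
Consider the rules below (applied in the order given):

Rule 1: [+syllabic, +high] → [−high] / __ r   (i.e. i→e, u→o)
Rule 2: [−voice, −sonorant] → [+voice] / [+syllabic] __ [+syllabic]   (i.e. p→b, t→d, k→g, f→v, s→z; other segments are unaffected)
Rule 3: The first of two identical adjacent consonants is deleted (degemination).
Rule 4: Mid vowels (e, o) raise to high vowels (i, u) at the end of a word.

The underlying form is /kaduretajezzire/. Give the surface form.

Rule 1 (pre-rhotic lowering): /u/ is a high vowel immediately before /r/, so it lowers to [o]. /i/ is a high vowel immediately before /r/, so it lowers to [e]. /kaduretajezzire/ → kadoretajezzere.
Rule 2 (intervocalic voicing): /t/ is a voiceless obstruent between vowels /e/ and /a/, so it voices to [d]. /kadoretajezzere/ → kadoredajezzere.
Rule 3 (degemination): /zz/ is a geminate; the first /z/ deletes. /kadoredajezzere/ → kadoredajezere.
Rule 4 (final vowel raising): /e/ is a mid vowel in word-final position, so it raises to [i]. /kadoredajezere/ → kadoredajezeri.

kadoredajezeri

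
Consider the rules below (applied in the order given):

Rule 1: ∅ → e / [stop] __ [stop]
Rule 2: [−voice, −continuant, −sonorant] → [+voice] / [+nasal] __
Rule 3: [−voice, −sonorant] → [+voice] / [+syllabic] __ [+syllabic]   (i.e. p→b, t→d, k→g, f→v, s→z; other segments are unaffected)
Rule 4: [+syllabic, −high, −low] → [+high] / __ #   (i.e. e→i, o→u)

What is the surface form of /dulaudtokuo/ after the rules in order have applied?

Rule 1 (stop-cluster e-epenthesis): /d/ and /t/ form a stop–stop cluster, so [e] is inserted between them. /dulaudtokuo/ → dulaudetokuo.
Rule 2 (post-nasal voicing): no segment meets the environment; /dulaudetokuo/ is unchanged.
Rule 3 (intervocalic voicing): /t/ is a voiceless obstruent between vowels /e/ and /o/, so it voices to [d]. /k/ is a voiceless obstruent between vowels /o/ and /u/, so it voices to [g]. /dulaudetokuo/ → dulaudedoguo.
Rule 4 (final vowel raising): /o/ is a mid vowel in word-final position, so it raises to [u]. /dulaudedoguo/ → dulaudedoguu.

dulaudedoguu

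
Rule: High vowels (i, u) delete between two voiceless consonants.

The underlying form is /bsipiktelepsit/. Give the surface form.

/i/ is a high vowel flanked by voiceless consonants /s/ and /p/, so it deletes.
/i/ is a high vowel flanked by voiceless consonants /p/ and /k/, so it deletes.
/i/ is a high vowel flanked by voiceless consonants /s/ and /t/, so it deletes.
Surface form: [bspktelepst].

bspktelepst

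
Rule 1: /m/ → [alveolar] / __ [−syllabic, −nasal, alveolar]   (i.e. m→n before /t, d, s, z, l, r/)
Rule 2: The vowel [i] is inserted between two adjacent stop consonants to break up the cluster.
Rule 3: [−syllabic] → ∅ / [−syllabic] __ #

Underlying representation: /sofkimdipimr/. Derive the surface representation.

sofkindipin

Rule 1 (nasal place assimilation): /m/ precedes the alveolar consonant /d/, so it assimilates in place to [n]. /m/ precedes the alveolar consonant /r/, so it assimilates in place to [n]. /sofkimdipimr/ → sofkindipinr.
Rule 2 (stop-cluster i-epenthesis): no segment meets the environment; /sofkindipinr/ is unchanged.
Rule 3 (final cluster simplification): /r/ is the second consonant of a word-final cluster /nr/, so it deletes. /sofkindipinr/ → sofkindipin.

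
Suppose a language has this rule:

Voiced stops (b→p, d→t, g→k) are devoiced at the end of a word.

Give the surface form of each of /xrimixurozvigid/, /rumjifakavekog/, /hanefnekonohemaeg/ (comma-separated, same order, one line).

xrimixurozvigit, rumjifakavekok, hanefnekonohemaek

/xrimixurozvigid/: /d/ is a voiced stop in word-final position, so it devoices to [t]. → [xrimixurozvigit].
/rumjifakavekog/: /g/ is a voiced stop in word-final position, so it devoices to [k]. → [rumjifakavekok].
/hanefnekonohemaeg/: /g/ is a voiced stop in word-final position, so it devoices to [k]. → [hanefnekonohemaek].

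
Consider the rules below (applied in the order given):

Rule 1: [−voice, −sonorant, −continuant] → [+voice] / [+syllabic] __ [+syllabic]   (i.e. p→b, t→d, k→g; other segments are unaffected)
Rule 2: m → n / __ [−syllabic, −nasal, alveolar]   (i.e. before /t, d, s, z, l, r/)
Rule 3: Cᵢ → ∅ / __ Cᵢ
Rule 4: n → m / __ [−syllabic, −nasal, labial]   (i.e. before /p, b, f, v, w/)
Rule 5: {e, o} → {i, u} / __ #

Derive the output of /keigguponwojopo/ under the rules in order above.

Rule 1 (intervocalic voicing): /p/ is a voiceless stop between vowels /u/ and /o/, so it voices to [b]. /p/ is a voiceless stop between vowels /o/ and /o/, so it voices to [b]. /keigguponwojopo/ → keiggubonwojobo.
Rule 2 (nasal place assimilation): no segment meets the environment; /keiggubonwojobo/ is unchanged.
Rule 3 (degemination): /gg/ is a geminate; the first /g/ deletes. /keiggubonwojobo/ → keigubonwojobo.
Rule 4 (nasal place assimilation): /n/ precedes the labial consonant /w/, so it assimilates in place to [m]. /keigubonwojobo/ → keigubomwojobo.
Rule 5 (final vowel raising): /o/ is a mid vowel in word-final position, so it raises to [u]. /keigubomwojobo/ → keigubomwojobu.

keigubomwojobu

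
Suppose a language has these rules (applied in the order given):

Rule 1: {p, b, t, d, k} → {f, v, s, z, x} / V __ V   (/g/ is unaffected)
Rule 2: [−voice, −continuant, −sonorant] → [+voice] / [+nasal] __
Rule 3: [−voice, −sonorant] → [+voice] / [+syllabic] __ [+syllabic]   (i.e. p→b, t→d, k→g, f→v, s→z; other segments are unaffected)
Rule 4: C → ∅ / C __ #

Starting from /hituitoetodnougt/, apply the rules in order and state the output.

hizuizoezodnoug

Rule 1 (intervocalic spirantization): /t/ is a stop between vowels /i/ and /u/, so it spirantizes to the fricative [s]. /t/ is a stop between vowels /i/ and /o/, so it spirantizes to the fricative [s]. /t/ is a stop between vowels /e/ and /o/, so it spirantizes to the fricative [s]. /hituitoetodnougt/ → hisuisoesodnougt.
Rule 2 (post-nasal voicing): no segment meets the environment; /hisuisoesodnougt/ is unchanged.
Rule 3 (intervocalic voicing): /s/ is a voiceless obstruent between vowels /i/ and /u/, so it voices to [z]. /s/ is a voiceless obstruent between vowels /i/ and /o/, so it voices to [z]. /s/ is a voiceless obstruent between vowels /e/ and /o/, so it voices to [z]. /hisuisoesodnougt/ → hizuizoezodnougt.
Rule 4 (final cluster simplification): /t/ is the second consonant of a word-final cluster /gt/, so it deletes. /hizuizoezodnougt/ → hizuizoezodnoug.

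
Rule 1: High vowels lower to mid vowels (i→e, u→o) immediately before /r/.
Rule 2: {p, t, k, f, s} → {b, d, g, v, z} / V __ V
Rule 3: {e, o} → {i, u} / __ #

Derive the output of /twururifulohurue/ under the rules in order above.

twororivulohorui

Rule 1 (pre-rhotic lowering): /u/ is a high vowel immediately before /r/, so it lowers to [o]. /u/ is a high vowel immediately before /r/, so it lowers to [o]. /u/ is a high vowel immediately before /r/, so it lowers to [o]. /twururifulohurue/ → twororifulohorue.
Rule 2 (intervocalic voicing): /f/ is a voiceless obstruent between vowels /i/ and /u/, so it voices to [v]. /twororifulohorue/ → twororivulohorue.
Rule 3 (final vowel raising): /e/ is a mid vowel in word-final position, so it raises to [i]. /twororivulohorue/ → twororivulohorui.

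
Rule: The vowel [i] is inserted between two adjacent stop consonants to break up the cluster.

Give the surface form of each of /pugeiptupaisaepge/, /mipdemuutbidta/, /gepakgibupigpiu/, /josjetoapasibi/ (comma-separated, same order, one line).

/pugeiptupaisaepge/: /p/ and /t/ form a stop–stop cluster, so [i] is inserted between them. /p/ and /g/ form a stop–stop cluster, so [i] is inserted between them. → [pugeipitupaisaepige].
/mipdemuutbidta/: /p/ and /d/ form a stop–stop cluster, so [i] is inserted between them. /t/ and /b/ form a stop–stop cluster, so [i] is inserted between them. /d/ and /t/ form a stop–stop cluster, so [i] is inserted between them. → [mipidemuutibidita].
/gepakgibupigpiu/: /k/ and /g/ form a stop–stop cluster, so [i] is inserted between them. /g/ and /p/ form a stop–stop cluster, so [i] is inserted between them. → [gepakigibupigipiu].
/josjetoapasibi/: the rule's environment is not met; surfaces unchanged as [josjetoapasibi].

pugeipitupaisaepige, mipidemuutibidita, gepakigibupigipiu, josjetoapasibi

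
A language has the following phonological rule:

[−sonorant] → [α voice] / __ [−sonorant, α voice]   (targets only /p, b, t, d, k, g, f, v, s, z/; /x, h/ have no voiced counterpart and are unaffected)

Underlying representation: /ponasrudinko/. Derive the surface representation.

No segment of /ponasrudinko/ meets the structural description of the rule, so the form surfaces unchanged.

ponasrudinko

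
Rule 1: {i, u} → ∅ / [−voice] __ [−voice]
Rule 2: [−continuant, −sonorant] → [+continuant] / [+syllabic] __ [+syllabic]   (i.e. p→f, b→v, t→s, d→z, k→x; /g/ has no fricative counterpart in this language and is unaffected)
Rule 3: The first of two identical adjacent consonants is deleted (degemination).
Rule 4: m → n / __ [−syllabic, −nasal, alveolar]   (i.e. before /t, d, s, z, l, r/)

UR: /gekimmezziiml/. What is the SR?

Rule 1 (high vowel syncope): no segment meets the environment; /gekimmezziiml/ is unchanged.
Rule 2 (intervocalic spirantization): /k/ is a stop between vowels /e/ and /i/, so it spirantizes to the fricative [x]. /gekimmezziiml/ → geximmezziiml.
Rule 3 (degemination): /mm/ is a geminate; the first /m/ deletes. /zz/ is a geminate; the first /z/ deletes. /geximmezziiml/ → geximeziiml.
Rule 4 (nasal place assimilation): /m/ precedes the alveolar consonant /l/, so it assimilates in place to [n]. /geximeziiml/ → geximeziinl.

geximeziinl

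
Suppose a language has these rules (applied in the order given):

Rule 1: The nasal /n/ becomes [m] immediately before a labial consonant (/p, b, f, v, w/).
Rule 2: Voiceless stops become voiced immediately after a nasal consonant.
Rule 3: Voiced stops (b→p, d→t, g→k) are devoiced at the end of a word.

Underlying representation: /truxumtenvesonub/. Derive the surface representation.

truxumdemvesonup

Rule 1 (nasal place assimilation): /n/ precedes the labial consonant /v/, so it assimilates in place to [m]. /truxumtenvesonub/ → truxumtemvesonub.
Rule 2 (post-nasal voicing): /t/ is a voiceless stop immediately after the nasal /m/, so it voices to [d]. /truxumtemvesonub/ → truxumdemvesonub.
Rule 3 (final devoicing): /b/ is a voiced stop in word-final position, so it devoices to [p]. /truxumdemvesonub/ → truxumdemvesonup.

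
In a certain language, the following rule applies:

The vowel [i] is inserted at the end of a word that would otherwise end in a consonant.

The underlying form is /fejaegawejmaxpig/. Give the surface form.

the form ends in the consonant /g/, so [i] is inserted word-finally.
Surface form: [fejaegawejmaxpigi].

fejaegawejmaxpigi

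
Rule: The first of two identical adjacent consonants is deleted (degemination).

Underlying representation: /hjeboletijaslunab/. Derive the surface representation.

No segment of /hjeboletijaslunab/ meets the structural description of the rule, so the form surfaces unchanged.

hjeboletijaslunab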